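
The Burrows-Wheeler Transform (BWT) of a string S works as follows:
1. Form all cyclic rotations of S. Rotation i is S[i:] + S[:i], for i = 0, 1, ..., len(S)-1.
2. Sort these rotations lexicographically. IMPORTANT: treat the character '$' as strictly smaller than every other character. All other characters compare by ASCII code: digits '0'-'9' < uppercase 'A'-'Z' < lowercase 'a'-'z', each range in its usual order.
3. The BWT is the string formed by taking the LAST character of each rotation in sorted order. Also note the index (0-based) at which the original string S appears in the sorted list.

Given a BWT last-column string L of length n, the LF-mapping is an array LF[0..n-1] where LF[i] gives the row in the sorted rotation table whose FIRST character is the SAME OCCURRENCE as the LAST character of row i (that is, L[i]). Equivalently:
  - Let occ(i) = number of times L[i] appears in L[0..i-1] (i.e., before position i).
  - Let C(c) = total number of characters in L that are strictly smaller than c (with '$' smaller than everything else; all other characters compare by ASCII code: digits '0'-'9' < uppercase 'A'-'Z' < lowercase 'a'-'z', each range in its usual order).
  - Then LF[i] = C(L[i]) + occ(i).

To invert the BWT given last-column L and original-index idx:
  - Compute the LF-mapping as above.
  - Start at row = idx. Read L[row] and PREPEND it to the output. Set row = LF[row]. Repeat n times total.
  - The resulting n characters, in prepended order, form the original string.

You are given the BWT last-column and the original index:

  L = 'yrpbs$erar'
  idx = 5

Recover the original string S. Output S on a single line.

Answer: raspberry$

Derivation:
LF mapping: 9 5 4 2 8 0 3 6 1 7
Walk LF starting at row 5, prepending L[row]:
  step 1: row=5, L[5]='$', prepend. Next row=LF[5]=0
  step 2: row=0, L[0]='y', prepend. Next row=LF[0]=9
  step 3: row=9, L[9]='r', prepend. Next row=LF[9]=7
  step 4: row=7, L[7]='r', prepend. Next row=LF[7]=6
  step 5: row=6, L[6]='e', prepend. Next row=LF[6]=3
  step 6: row=3, L[3]='b', prepend. Next row=LF[3]=2
  step 7: row=2, L[2]='p', prepend. Next row=LF[2]=4
  step 8: row=4, L[4]='s', prepend. Next row=LF[4]=8
  step 9: row=8, L[8]='a', prepend. Next row=LF[8]=1
  step 10: row=1, L[1]='r', prepend. Next row=LF[1]=5
Reversed output: raspberry$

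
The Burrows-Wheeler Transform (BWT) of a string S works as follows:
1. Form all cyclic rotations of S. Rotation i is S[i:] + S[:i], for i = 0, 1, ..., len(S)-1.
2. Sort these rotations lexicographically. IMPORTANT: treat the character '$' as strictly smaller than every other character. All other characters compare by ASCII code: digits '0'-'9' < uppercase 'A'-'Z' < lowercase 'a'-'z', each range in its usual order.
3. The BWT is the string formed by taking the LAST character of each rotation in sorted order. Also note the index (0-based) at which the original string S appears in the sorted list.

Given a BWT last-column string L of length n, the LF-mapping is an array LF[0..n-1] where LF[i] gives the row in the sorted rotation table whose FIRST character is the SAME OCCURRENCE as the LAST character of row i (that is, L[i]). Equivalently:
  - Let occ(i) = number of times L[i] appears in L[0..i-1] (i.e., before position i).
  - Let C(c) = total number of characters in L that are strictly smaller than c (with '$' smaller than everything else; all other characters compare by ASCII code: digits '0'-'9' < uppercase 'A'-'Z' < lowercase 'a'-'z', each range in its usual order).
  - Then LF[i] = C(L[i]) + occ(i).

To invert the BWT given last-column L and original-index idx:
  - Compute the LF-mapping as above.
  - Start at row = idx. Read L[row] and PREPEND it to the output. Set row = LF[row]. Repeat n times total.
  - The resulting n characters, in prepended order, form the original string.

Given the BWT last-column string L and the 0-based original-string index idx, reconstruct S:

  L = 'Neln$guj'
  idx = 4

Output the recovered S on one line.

LF mapping: 1 2 5 6 0 3 7 4
Walk LF starting at row 4, prepending L[row]:
  step 1: row=4, L[4]='$', prepend. Next row=LF[4]=0
  step 2: row=0, L[0]='N', prepend. Next row=LF[0]=1
  step 3: row=1, L[1]='e', prepend. Next row=LF[1]=2
  step 4: row=2, L[2]='l', prepend. Next row=LF[2]=5
  step 5: row=5, L[5]='g', prepend. Next row=LF[5]=3
  step 6: row=3, L[3]='n', prepend. Next row=LF[3]=6
  step 7: row=6, L[6]='u', prepend. Next row=LF[6]=7
  step 8: row=7, L[7]='j', prepend. Next row=LF[7]=4
Reversed output: jungleN$

Answer: jungleN$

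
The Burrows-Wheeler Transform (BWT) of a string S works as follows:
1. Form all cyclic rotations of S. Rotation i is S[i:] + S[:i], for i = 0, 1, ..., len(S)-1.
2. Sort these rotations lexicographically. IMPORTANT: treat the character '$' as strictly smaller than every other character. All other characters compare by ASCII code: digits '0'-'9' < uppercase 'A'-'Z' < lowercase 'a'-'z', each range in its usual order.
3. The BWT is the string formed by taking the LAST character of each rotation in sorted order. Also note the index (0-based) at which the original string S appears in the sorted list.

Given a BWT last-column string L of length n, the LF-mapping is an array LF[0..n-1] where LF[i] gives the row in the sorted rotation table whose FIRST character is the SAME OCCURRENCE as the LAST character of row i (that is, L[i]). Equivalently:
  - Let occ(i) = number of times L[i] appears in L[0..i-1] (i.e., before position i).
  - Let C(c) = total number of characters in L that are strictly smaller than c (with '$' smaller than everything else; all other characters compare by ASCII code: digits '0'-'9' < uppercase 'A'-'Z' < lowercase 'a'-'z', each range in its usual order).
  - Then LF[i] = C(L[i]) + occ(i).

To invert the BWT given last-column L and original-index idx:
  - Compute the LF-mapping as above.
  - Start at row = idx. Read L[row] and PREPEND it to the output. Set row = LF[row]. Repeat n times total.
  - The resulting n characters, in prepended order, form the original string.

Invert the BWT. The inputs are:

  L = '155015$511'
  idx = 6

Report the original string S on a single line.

Answer: 501151551$

Derivation:
LF mapping: 2 6 7 1 3 8 0 9 4 5
Walk LF starting at row 6, prepending L[row]:
  step 1: row=6, L[6]='$', prepend. Next row=LF[6]=0
  step 2: row=0, L[0]='1', prepend. Next row=LF[0]=2
  step 3: row=2, L[2]='5', prepend. Next row=LF[2]=7
  step 4: row=7, L[7]='5', prepend. Next row=LF[7]=9
  step 5: row=9, L[9]='1', prepend. Next row=LF[9]=5
  step 6: row=5, L[5]='5', prepend. Next row=LF[5]=8
  step 7: row=8, L[8]='1', prepend. Next row=LF[8]=4
  step 8: row=4, L[4]='1', prepend. Next row=LF[4]=3
  step 9: row=3, L[3]='0', prepend. Next row=LF[3]=1
  step 10: row=1, L[1]='5', prepend. Next row=LF[1]=6
Reversed output: 501151551$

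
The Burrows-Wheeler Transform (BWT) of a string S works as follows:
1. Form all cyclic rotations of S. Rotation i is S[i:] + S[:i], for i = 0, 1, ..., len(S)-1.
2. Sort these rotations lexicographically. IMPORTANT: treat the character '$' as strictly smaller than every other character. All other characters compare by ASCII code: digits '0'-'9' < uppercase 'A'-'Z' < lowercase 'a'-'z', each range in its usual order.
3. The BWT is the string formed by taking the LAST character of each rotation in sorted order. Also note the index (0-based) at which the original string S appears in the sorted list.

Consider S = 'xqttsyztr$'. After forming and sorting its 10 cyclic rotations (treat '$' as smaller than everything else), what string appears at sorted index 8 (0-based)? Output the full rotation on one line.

All 10 rotations (rotation i = S[i:]+S[:i]):
  rot[0] = xqttsyztr$
  rot[1] = qttsyztr$x
  rot[2] = ttsyztr$xq
  rot[3] = tsyztr$xqt
  rot[4] = syztr$xqtt
  rot[5] = yztr$xqtts
  rot[6] = ztr$xqttsy
  rot[7] = tr$xqttsyz
  rot[8] = r$xqttsyzt
  rot[9] = $xqttsyztr
Sorted (with $ < everything):
  sorted[0] = $xqttsyztr
  sorted[1] = qttsyztr$x
  sorted[2] = r$xqttsyzt
  sorted[3] = syztr$xqtt
  sorted[4] = tr$xqttsyz
  sorted[5] = tsyztr$xqt
  sorted[6] = ttsyztr$xq
  sorted[7] = xqttsyztr$
  sorted[8] = yztr$xqtts
  sorted[9] = ztr$xqttsy
sorted[8] = yztr$xqtts

Answer: yztr$xqtts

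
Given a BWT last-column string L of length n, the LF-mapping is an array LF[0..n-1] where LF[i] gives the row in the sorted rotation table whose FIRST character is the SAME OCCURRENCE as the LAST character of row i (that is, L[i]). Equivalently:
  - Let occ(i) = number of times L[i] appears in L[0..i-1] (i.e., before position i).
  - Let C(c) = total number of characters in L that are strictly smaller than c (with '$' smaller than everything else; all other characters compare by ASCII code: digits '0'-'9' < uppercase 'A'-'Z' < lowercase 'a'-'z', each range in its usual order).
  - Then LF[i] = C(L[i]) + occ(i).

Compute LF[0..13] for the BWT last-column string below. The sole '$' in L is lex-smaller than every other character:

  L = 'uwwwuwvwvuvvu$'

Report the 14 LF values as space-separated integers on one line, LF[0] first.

Answer: 1 9 10 11 2 12 5 13 6 3 7 8 4 0

Derivation:
Char counts: '$':1, 'u':4, 'v':4, 'w':5
C (first-col start): C('$')=0, C('u')=1, C('v')=5, C('w')=9
L[0]='u': occ=0, LF[0]=C('u')+0=1+0=1
L[1]='w': occ=0, LF[1]=C('w')+0=9+0=9
L[2]='w': occ=1, LF[2]=C('w')+1=9+1=10
L[3]='w': occ=2, LF[3]=C('w')+2=9+2=11
L[4]='u': occ=1, LF[4]=C('u')+1=1+1=2
L[5]='w': occ=3, LF[5]=C('w')+3=9+3=12
L[6]='v': occ=0, LF[6]=C('v')+0=5+0=5
L[7]='w': occ=4, LF[7]=C('w')+4=9+4=13
L[8]='v': occ=1, LF[8]=C('v')+1=5+1=6
L[9]='u': occ=2, LF[9]=C('u')+2=1+2=3
L[10]='v': occ=2, LF[10]=C('v')+2=5+2=7
L[11]='v': occ=3, LF[11]=C('v')+3=5+3=8
L[12]='u': occ=3, LF[12]=C('u')+3=1+3=4
L[13]='$': occ=0, LF[13]=C('$')+0=0+0=0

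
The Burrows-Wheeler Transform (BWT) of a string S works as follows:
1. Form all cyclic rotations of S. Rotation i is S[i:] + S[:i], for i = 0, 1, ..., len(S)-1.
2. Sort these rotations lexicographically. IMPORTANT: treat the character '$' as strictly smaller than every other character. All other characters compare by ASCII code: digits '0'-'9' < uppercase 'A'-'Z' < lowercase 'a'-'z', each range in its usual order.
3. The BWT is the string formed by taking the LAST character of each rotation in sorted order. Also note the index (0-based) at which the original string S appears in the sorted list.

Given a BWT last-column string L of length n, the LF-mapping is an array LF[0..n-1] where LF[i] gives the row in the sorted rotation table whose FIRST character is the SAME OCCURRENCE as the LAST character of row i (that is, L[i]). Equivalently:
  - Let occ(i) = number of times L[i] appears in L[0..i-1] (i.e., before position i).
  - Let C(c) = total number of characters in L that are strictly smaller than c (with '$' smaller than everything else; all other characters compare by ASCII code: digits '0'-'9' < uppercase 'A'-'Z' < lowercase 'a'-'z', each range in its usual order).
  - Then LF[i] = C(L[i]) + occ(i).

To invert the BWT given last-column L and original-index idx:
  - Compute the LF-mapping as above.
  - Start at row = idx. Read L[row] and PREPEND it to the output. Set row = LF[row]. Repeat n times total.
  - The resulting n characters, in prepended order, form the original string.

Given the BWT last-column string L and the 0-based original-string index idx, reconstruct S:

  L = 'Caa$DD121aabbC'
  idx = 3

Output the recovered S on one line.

LF mapping: 4 8 9 0 6 7 1 3 2 10 11 12 13 5
Walk LF starting at row 3, prepending L[row]:
  step 1: row=3, L[3]='$', prepend. Next row=LF[3]=0
  step 2: row=0, L[0]='C', prepend. Next row=LF[0]=4
  step 3: row=4, L[4]='D', prepend. Next row=LF[4]=6
  step 4: row=6, L[6]='1', prepend. Next row=LF[6]=1
  step 5: row=1, L[1]='a', prepend. Next row=LF[1]=8
  step 6: row=8, L[8]='1', prepend. Next row=LF[8]=2
  step 7: row=2, L[2]='a', prepend. Next row=LF[2]=9
  step 8: row=9, L[9]='a', prepend. Next row=LF[9]=10
  step 9: row=10, L[10]='a', prepend. Next row=LF[10]=11
  step 10: row=11, L[11]='b', prepend. Next row=LF[11]=12
  step 11: row=12, L[12]='b', prepend. Next row=LF[12]=13
  step 12: row=13, L[13]='C', prepend. Next row=LF[13]=5
  step 13: row=5, L[5]='D', prepend. Next row=LF[5]=7
  step 14: row=7, L[7]='2', prepend. Next row=LF[7]=3
Reversed output: 2DCbbaaa1a1DC$

Answer: 2DCbbaaa1a1DC$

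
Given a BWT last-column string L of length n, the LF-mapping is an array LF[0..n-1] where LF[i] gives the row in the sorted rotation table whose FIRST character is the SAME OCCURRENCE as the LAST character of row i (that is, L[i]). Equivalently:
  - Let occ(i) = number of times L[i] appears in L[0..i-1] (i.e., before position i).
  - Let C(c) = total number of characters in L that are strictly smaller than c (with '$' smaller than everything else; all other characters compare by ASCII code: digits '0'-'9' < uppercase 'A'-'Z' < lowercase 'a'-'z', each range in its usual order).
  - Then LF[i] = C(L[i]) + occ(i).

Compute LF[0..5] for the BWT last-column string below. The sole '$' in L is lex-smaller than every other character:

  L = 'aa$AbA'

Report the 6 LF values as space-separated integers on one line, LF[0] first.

Answer: 3 4 0 1 5 2

Derivation:
Char counts: '$':1, 'A':2, 'a':2, 'b':1
C (first-col start): C('$')=0, C('A')=1, C('a')=3, C('b')=5
L[0]='a': occ=0, LF[0]=C('a')+0=3+0=3
L[1]='a': occ=1, LF[1]=C('a')+1=3+1=4
L[2]='$': occ=0, LF[2]=C('$')+0=0+0=0
L[3]='A': occ=0, LF[3]=C('A')+0=1+0=1
L[4]='b': occ=0, LF[4]=C('b')+0=5+0=5
L[5]='A': occ=1, LF[5]=C('A')+1=1+1=2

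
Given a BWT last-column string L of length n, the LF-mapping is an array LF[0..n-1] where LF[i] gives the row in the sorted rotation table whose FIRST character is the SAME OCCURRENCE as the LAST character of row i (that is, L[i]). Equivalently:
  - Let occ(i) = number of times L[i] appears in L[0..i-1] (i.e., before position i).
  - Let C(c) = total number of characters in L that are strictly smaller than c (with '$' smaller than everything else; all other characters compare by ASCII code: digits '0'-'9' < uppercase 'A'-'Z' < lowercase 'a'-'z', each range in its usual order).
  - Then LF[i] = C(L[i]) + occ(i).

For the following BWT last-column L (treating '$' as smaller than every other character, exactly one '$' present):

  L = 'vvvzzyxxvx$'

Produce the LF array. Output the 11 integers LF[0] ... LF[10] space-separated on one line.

Char counts: '$':1, 'v':4, 'x':3, 'y':1, 'z':2
C (first-col start): C('$')=0, C('v')=1, C('x')=5, C('y')=8, C('z')=9
L[0]='v': occ=0, LF[0]=C('v')+0=1+0=1
L[1]='v': occ=1, LF[1]=C('v')+1=1+1=2
L[2]='v': occ=2, LF[2]=C('v')+2=1+2=3
L[3]='z': occ=0, LF[3]=C('z')+0=9+0=9
L[4]='z': occ=1, LF[4]=C('z')+1=9+1=10
L[5]='y': occ=0, LF[5]=C('y')+0=8+0=8
L[6]='x': occ=0, LF[6]=C('x')+0=5+0=5
L[7]='x': occ=1, LF[7]=C('x')+1=5+1=6
L[8]='v': occ=3, LF[8]=C('v')+3=1+3=4
L[9]='x': occ=2, LF[9]=C('x')+2=5+2=7
L[10]='$': occ=0, LF[10]=C('$')+0=0+0=0

Answer: 1 2 3 9 10 8 5 6 4 7 0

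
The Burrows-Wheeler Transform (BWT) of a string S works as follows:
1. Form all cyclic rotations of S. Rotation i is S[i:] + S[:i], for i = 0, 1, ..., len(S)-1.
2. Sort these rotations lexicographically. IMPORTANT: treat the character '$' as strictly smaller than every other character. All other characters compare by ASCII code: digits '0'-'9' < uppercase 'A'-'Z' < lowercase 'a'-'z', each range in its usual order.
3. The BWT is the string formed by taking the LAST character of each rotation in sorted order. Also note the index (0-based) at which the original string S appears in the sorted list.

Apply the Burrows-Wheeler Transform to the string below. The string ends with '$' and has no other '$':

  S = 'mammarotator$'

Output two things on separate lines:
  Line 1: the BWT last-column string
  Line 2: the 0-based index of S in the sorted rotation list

All 13 rotations (rotation i = S[i:]+S[:i]):
  rot[0] = mammarotator$
  rot[1] = ammarotator$m
  rot[2] = mmarotator$ma
  rot[3] = marotator$mam
  rot[4] = arotator$mamm
  rot[5] = rotator$mamma
  rot[6] = otator$mammar
  rot[7] = tator$mammaro
  rot[8] = ator$mammarot
  rot[9] = tor$mammarota
  rot[10] = or$mammarotat
  rot[11] = r$mammarotato
  rot[12] = $mammarotator
Sorted (with $ < everything):
  sorted[0] = $mammarotator  (last char: 'r')
  sorted[1] = ammarotator$m  (last char: 'm')
  sorted[2] = arotator$mamm  (last char: 'm')
  sorted[3] = ator$mammarot  (last char: 't')
  sorted[4] = mammarotator$  (last char: '$')
  sorted[5] = marotator$mam  (last char: 'm')
  sorted[6] = mmarotator$ma  (last char: 'a')
  sorted[7] = or$mammarotat  (last char: 't')
  sorted[8] = otator$mammar  (last char: 'r')
  sorted[9] = r$mammarotato  (last char: 'o')
  sorted[10] = rotator$mamma  (last char: 'a')
  sorted[11] = tator$mammaro  (last char: 'o')
  sorted[12] = tor$mammarota  (last char: 'a')
Last column: rmmt$matroaoa
Original string S is at sorted index 4

Answer: rmmt$matroaoa
4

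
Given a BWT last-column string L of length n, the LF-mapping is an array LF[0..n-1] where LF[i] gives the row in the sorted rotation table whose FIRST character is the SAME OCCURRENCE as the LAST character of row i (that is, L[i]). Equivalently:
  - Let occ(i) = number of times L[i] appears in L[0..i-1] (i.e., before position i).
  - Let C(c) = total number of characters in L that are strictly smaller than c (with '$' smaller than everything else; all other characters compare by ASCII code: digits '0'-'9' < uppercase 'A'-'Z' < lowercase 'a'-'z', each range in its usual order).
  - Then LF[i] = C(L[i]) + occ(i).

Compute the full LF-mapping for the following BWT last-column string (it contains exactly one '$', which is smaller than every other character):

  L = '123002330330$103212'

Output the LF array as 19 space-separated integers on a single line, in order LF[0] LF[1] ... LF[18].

Char counts: '$':1, '0':5, '1':3, '2':4, '3':6
C (first-col start): C('$')=0, C('0')=1, C('1')=6, C('2')=9, C('3')=13
L[0]='1': occ=0, LF[0]=C('1')+0=6+0=6
L[1]='2': occ=0, LF[1]=C('2')+0=9+0=9
L[2]='3': occ=0, LF[2]=C('3')+0=13+0=13
L[3]='0': occ=0, LF[3]=C('0')+0=1+0=1
L[4]='0': occ=1, LF[4]=C('0')+1=1+1=2
L[5]='2': occ=1, LF[5]=C('2')+1=9+1=10
L[6]='3': occ=1, LF[6]=C('3')+1=13+1=14
L[7]='3': occ=2, LF[7]=C('3')+2=13+2=15
L[8]='0': occ=2, LF[8]=C('0')+2=1+2=3
L[9]='3': occ=3, LF[9]=C('3')+3=13+3=16
L[10]='3': occ=4, LF[10]=C('3')+4=13+4=17
L[11]='0': occ=3, LF[11]=C('0')+3=1+3=4
L[12]='$': occ=0, LF[12]=C('$')+0=0+0=0
L[13]='1': occ=1, LF[13]=C('1')+1=6+1=7
L[14]='0': occ=4, LF[14]=C('0')+4=1+4=5
L[15]='3': occ=5, LF[15]=C('3')+5=13+5=18
L[16]='2': occ=2, LF[16]=C('2')+2=9+2=11
L[17]='1': occ=2, LF[17]=C('1')+2=6+2=8
L[18]='2': occ=3, LF[18]=C('2')+3=9+3=12

Answer: 6 9 13 1 2 10 14 15 3 16 17 4 0 7 5 18 11 8 12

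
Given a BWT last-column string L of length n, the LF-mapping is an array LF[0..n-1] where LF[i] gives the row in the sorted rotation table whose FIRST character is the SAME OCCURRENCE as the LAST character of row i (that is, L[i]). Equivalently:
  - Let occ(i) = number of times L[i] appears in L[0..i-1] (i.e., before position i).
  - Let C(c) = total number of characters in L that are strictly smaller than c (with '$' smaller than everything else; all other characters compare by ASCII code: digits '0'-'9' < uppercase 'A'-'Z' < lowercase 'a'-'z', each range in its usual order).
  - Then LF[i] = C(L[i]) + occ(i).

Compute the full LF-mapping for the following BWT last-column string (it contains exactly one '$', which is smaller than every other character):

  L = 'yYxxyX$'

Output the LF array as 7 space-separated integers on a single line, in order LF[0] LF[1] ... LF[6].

Answer: 5 2 3 4 6 1 0

Derivation:
Char counts: '$':1, 'X':1, 'Y':1, 'x':2, 'y':2
C (first-col start): C('$')=0, C('X')=1, C('Y')=2, C('x')=3, C('y')=5
L[0]='y': occ=0, LF[0]=C('y')+0=5+0=5
L[1]='Y': occ=0, LF[1]=C('Y')+0=2+0=2
L[2]='x': occ=0, LF[2]=C('x')+0=3+0=3
L[3]='x': occ=1, LF[3]=C('x')+1=3+1=4
L[4]='y': occ=1, LF[4]=C('y')+1=5+1=6
L[5]='X': occ=0, LF[5]=C('X')+0=1+0=1
L[6]='$': occ=0, LF[6]=C('$')+0=0+0=0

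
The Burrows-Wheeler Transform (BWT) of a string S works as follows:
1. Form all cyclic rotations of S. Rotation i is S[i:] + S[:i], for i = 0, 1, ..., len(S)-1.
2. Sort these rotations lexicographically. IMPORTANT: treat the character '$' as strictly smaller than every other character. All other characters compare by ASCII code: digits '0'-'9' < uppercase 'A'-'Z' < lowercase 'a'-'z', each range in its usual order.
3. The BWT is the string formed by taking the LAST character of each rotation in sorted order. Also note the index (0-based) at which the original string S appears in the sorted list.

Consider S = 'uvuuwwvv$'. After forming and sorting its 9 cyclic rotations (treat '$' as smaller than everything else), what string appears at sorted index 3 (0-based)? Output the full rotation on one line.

Answer: uwwvv$uvu

Derivation:
All 9 rotations (rotation i = S[i:]+S[:i]):
  rot[0] = uvuuwwvv$
  rot[1] = vuuwwvv$u
  rot[2] = uuwwvv$uv
  rot[3] = uwwvv$uvu
  rot[4] = wwvv$uvuu
  rot[5] = wvv$uvuuw
  rot[6] = vv$uvuuww
  rot[7] = v$uvuuwwv
  rot[8] = $uvuuwwvv
Sorted (with $ < everything):
  sorted[0] = $uvuuwwvv
  sorted[1] = uuwwvv$uv
  sorted[2] = uvuuwwvv$
  sorted[3] = uwwvv$uvu
  sorted[4] = v$uvuuwwv
  sorted[5] = vuuwwvv$u
  sorted[6] = vv$uvuuww
  sorted[7] = wvv$uvuuw
  sorted[8] = wwvv$uvuu
sorted[3] = uwwvv$uvu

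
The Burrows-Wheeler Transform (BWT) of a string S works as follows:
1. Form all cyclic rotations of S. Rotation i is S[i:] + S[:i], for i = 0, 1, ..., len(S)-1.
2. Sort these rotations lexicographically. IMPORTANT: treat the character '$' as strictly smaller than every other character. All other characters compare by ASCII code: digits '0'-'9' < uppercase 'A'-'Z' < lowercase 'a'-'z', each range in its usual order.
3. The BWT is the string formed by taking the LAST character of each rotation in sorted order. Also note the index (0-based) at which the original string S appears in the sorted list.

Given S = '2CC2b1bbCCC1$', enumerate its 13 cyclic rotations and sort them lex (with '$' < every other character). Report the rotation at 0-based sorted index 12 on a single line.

Answer: bbCCC1$2CC2b1

Derivation:
All 13 rotations (rotation i = S[i:]+S[:i]):
  rot[0] = 2CC2b1bbCCC1$
  rot[1] = CC2b1bbCCC1$2
  rot[2] = C2b1bbCCC1$2C
  rot[3] = 2b1bbCCC1$2CC
  rot[4] = b1bbCCC1$2CC2
  rot[5] = 1bbCCC1$2CC2b
  rot[6] = bbCCC1$2CC2b1
  rot[7] = bCCC1$2CC2b1b
  rot[8] = CCC1$2CC2b1bb
  rot[9] = CC1$2CC2b1bbC
  rot[10] = C1$2CC2b1bbCC
  rot[11] = 1$2CC2b1bbCCC
  rot[12] = $2CC2b1bbCCC1
Sorted (with $ < everything):
  sorted[0] = $2CC2b1bbCCC1
  sorted[1] = 1$2CC2b1bbCCC
  sorted[2] = 1bbCCC1$2CC2b
  sorted[3] = 2CC2b1bbCCC1$
  sorted[4] = 2b1bbCCC1$2CC
  sorted[5] = C1$2CC2b1bbCC
  sorted[6] = C2b1bbCCC1$2C
  sorted[7] = CC1$2CC2b1bbC
  sorted[8] = CC2b1bbCCC1$2
  sorted[9] = CCC1$2CC2b1bb
  sorted[10] = b1bbCCC1$2CC2
  sorted[11] = bCCC1$2CC2b1b
  sorted[12] = bbCCC1$2CC2b1
sorted[12] = bbCCC1$2CC2b1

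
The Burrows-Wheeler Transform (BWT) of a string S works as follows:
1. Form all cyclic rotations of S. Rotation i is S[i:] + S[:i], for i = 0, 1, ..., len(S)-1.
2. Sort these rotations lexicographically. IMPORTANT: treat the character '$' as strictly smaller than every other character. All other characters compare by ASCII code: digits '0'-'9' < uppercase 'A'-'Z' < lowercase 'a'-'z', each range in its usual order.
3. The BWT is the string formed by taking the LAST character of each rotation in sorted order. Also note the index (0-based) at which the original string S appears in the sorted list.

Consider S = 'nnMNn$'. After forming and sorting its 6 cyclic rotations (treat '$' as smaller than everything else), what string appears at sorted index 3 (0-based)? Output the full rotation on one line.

Answer: n$nnMN

Derivation:
All 6 rotations (rotation i = S[i:]+S[:i]):
  rot[0] = nnMNn$
  rot[1] = nMNn$n
  rot[2] = MNn$nn
  rot[3] = Nn$nnM
  rot[4] = n$nnMN
  rot[5] = $nnMNn
Sorted (with $ < everything):
  sorted[0] = $nnMNn
  sorted[1] = MNn$nn
  sorted[2] = Nn$nnM
  sorted[3] = n$nnMN
  sorted[4] = nMNn$n
  sorted[5] = nnMNn$
sorted[3] = n$nnMN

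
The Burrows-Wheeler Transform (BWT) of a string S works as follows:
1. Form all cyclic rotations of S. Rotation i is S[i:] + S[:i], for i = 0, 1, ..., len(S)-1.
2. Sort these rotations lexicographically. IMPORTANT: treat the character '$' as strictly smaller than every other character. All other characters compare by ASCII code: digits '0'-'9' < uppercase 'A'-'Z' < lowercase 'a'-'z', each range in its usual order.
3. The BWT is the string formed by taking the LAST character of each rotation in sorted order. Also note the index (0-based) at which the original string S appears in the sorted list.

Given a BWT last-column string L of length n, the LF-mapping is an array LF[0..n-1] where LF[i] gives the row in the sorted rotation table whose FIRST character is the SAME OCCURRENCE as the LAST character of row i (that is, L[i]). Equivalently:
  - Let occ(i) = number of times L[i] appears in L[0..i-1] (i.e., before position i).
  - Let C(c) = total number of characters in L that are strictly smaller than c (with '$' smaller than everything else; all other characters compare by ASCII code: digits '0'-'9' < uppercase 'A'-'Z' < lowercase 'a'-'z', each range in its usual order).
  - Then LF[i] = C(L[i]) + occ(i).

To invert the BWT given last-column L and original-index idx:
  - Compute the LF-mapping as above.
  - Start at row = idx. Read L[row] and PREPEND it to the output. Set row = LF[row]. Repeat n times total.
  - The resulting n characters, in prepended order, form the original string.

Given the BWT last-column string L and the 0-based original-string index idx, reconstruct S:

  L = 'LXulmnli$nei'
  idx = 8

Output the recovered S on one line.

LF mapping: 1 2 11 6 8 9 7 4 0 10 3 5
Walk LF starting at row 8, prepending L[row]:
  step 1: row=8, L[8]='$', prepend. Next row=LF[8]=0
  step 2: row=0, L[0]='L', prepend. Next row=LF[0]=1
  step 3: row=1, L[1]='X', prepend. Next row=LF[1]=2
  step 4: row=2, L[2]='u', prepend. Next row=LF[2]=11
  step 5: row=11, L[11]='i', prepend. Next row=LF[11]=5
  step 6: row=5, L[5]='n', prepend. Next row=LF[5]=9
  step 7: row=9, L[9]='n', prepend. Next row=LF[9]=10
  step 8: row=10, L[10]='e', prepend. Next row=LF[10]=3
  step 9: row=3, L[3]='l', prepend. Next row=LF[3]=6
  step 10: row=6, L[6]='l', prepend. Next row=LF[6]=7
  step 11: row=7, L[7]='i', prepend. Next row=LF[7]=4
  step 12: row=4, L[4]='m', prepend. Next row=LF[4]=8
Reversed output: millenniuXL$

Answer: millenniuXL$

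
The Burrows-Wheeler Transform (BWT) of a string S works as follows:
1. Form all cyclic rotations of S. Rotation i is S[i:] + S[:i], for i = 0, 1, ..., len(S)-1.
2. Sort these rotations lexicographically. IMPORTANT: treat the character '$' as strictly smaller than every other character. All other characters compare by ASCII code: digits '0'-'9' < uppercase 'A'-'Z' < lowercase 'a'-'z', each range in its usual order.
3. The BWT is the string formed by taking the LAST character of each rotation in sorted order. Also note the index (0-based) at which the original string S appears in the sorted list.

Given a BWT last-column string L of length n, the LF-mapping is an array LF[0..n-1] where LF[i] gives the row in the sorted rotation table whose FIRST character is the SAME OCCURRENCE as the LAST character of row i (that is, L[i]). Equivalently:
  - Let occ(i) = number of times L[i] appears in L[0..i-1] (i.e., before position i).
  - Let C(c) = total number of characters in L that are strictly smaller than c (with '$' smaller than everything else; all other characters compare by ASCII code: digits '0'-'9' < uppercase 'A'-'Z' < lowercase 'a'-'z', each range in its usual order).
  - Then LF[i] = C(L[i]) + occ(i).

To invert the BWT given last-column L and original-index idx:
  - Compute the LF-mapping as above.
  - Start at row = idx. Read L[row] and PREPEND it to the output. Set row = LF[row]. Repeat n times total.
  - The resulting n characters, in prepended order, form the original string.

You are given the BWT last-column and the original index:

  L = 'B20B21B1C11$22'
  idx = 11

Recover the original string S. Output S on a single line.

LF mapping: 10 6 1 11 7 2 12 3 13 4 5 0 8 9
Walk LF starting at row 11, prepending L[row]:
  step 1: row=11, L[11]='$', prepend. Next row=LF[11]=0
  step 2: row=0, L[0]='B', prepend. Next row=LF[0]=10
  step 3: row=10, L[10]='1', prepend. Next row=LF[10]=5
  step 4: row=5, L[5]='1', prepend. Next row=LF[5]=2
  step 5: row=2, L[2]='0', prepend. Next row=LF[2]=1
  step 6: row=1, L[1]='2', prepend. Next row=LF[1]=6
  step 7: row=6, L[6]='B', prepend. Next row=LF[6]=12
  step 8: row=12, L[12]='2', prepend. Next row=LF[12]=8
  step 9: row=8, L[8]='C', prepend. Next row=LF[8]=13
  step 10: row=13, L[13]='2', prepend. Next row=LF[13]=9
  step 11: row=9, L[9]='1', prepend. Next row=LF[9]=4
  step 12: row=4, L[4]='2', prepend. Next row=LF[4]=7
  step 13: row=7, L[7]='1', prepend. Next row=LF[7]=3
  step 14: row=3, L[3]='B', prepend. Next row=LF[3]=11
Reversed output: B1212C2B2011B$

Answer: B1212C2B2011B$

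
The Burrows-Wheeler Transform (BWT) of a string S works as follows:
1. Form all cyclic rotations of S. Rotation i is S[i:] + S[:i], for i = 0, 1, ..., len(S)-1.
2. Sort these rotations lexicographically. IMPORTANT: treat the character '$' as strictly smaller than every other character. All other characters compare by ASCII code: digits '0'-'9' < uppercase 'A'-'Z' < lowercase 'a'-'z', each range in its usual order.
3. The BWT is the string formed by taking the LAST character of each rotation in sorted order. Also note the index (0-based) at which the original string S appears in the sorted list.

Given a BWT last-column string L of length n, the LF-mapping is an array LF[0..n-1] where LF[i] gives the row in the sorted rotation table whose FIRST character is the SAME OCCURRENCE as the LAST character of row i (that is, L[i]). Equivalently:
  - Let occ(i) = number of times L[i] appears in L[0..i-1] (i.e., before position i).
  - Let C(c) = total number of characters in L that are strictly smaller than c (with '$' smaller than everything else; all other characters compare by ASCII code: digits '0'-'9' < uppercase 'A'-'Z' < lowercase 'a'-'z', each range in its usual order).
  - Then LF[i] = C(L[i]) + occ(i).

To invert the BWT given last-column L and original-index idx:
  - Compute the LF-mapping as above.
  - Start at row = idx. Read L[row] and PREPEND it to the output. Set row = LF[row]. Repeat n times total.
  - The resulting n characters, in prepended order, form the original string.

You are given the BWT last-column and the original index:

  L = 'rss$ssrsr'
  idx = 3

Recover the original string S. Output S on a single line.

LF mapping: 1 4 5 0 6 7 2 8 3
Walk LF starting at row 3, prepending L[row]:
  step 1: row=3, L[3]='$', prepend. Next row=LF[3]=0
  step 2: row=0, L[0]='r', prepend. Next row=LF[0]=1
  step 3: row=1, L[1]='s', prepend. Next row=LF[1]=4
  step 4: row=4, L[4]='s', prepend. Next row=LF[4]=6
  step 5: row=6, L[6]='r', prepend. Next row=LF[6]=2
  step 6: row=2, L[2]='s', prepend. Next row=LF[2]=5
  step 7: row=5, L[5]='s', prepend. Next row=LF[5]=7
  step 8: row=7, L[7]='s', prepend. Next row=LF[7]=8
  step 9: row=8, L[8]='r', prepend. Next row=LF[8]=3
Reversed output: rsssrssr$

Answer: rsssrssr$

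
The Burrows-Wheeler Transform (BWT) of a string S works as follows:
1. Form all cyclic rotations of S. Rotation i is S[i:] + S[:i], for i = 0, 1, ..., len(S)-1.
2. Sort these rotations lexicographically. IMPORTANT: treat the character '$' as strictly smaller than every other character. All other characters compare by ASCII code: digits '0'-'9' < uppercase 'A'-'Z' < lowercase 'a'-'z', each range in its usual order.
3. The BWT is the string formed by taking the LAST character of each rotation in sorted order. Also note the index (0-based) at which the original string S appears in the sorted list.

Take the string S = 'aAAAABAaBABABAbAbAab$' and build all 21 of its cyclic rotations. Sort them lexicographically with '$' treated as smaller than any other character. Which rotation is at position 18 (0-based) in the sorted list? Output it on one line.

All 21 rotations (rotation i = S[i:]+S[:i]):
  rot[0] = aAAAABAaBABABAbAbAab$
  rot[1] = AAAABAaBABABAbAbAab$a
  rot[2] = AAABAaBABABAbAbAab$aA
  rot[3] = AABAaBABABAbAbAab$aAA
  rot[4] = ABAaBABABAbAbAab$aAAA
  rot[5] = BAaBABABAbAbAab$aAAAA
  rot[6] = AaBABABAbAbAab$aAAAAB
  rot[7] = aBABABAbAbAab$aAAAABA
  rot[8] = BABABAbAbAab$aAAAABAa
  rot[9] = ABABAbAbAab$aAAAABAaB
  rot[10] = BABAbAbAab$aAAAABAaBA
  rot[11] = ABAbAbAab$aAAAABAaBAB
  rot[12] = BAbAbAab$aAAAABAaBABA
  rot[13] = AbAbAab$aAAAABAaBABAB
  rot[14] = bAbAab$aAAAABAaBABABA
  rot[15] = AbAab$aAAAABAaBABABAb
  rot[16] = bAab$aAAAABAaBABABAbA
  rot[17] = Aab$aAAAABAaBABABAbAb
  rot[18] = ab$aAAAABAaBABABAbAbA
  rot[19] = b$aAAAABAaBABABAbAbAa
  rot[20] = $aAAAABAaBABABAbAbAab
Sorted (with $ < everything):
  sorted[0] = $aAAAABAaBABABAbAbAab
  sorted[1] = AAAABAaBABABAbAbAab$a
  sorted[2] = AAABAaBABABAbAbAab$aA
  sorted[3] = AABAaBABABAbAbAab$aAA
  sorted[4] = ABABAbAbAab$aAAAABAaB
  sorted[5] = ABAaBABABAbAbAab$aAAA
  sorted[6] = ABAbAbAab$aAAAABAaBAB
  sorted[7] = AaBABABAbAbAab$aAAAAB
  sorted[8] = Aab$aAAAABAaBABABAbAb
  sorted[9] = AbAab$aAAAABAaBABABAb
  sorted[10] = AbAbAab$aAAAABAaBABAB
  sorted[11] = BABABAbAbAab$aAAAABAa
  sorted[12] = BABAbAbAab$aAAAABAaBA
  sorted[13] = BAaBABABAbAbAab$aAAAA
  sorted[14] = BAbAbAab$aAAAABAaBABA
  sorted[15] = aAAAABAaBABABAbAbAab$
  sorted[16] = aBABABAbAbAab$aAAAABA
  sorted[17] = ab$aAAAABAaBABABAbAbA
  sorted[18] = b$aAAAABAaBABABAbAbAa
  sorted[19] = bAab$aAAAABAaBABABAbA
  sorted[20] = bAbAab$aAAAABAaBABABA
sorted[18] = b$aAAAABAaBABABAbAbAa

Answer: b$aAAAABAaBABABAbAbAa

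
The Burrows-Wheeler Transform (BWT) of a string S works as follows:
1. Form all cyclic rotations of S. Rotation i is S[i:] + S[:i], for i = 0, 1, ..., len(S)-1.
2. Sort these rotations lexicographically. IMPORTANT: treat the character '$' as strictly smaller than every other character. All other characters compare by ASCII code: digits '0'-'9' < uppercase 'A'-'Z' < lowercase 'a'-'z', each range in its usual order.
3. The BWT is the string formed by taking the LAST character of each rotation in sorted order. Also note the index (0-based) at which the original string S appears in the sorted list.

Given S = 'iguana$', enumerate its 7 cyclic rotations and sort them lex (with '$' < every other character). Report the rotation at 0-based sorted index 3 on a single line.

Answer: guana$i

Derivation:
All 7 rotations (rotation i = S[i:]+S[:i]):
  rot[0] = iguana$
  rot[1] = guana$i
  rot[2] = uana$ig
  rot[3] = ana$igu
  rot[4] = na$igua
  rot[5] = a$iguan
  rot[6] = $iguana
Sorted (with $ < everything):
  sorted[0] = $iguana
  sorted[1] = a$iguan
  sorted[2] = ana$igu
  sorted[3] = guana$i
  sorted[4] = iguana$
  sorted[5] = na$igua
  sorted[6] = uana$ig
sorted[3] = guana$i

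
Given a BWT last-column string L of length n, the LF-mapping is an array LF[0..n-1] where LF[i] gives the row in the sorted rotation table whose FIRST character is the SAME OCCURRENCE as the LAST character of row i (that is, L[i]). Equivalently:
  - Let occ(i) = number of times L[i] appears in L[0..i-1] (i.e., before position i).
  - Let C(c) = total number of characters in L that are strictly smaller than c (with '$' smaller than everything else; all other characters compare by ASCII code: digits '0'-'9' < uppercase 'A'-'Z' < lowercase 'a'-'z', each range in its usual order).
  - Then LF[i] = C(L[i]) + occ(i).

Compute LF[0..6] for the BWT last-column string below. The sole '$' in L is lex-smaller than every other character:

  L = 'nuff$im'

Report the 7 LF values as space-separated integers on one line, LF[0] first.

Answer: 5 6 1 2 0 3 4

Derivation:
Char counts: '$':1, 'f':2, 'i':1, 'm':1, 'n':1, 'u':1
C (first-col start): C('$')=0, C('f')=1, C('i')=3, C('m')=4, C('n')=5, C('u')=6
L[0]='n': occ=0, LF[0]=C('n')+0=5+0=5
L[1]='u': occ=0, LF[1]=C('u')+0=6+0=6
L[2]='f': occ=0, LF[2]=C('f')+0=1+0=1
L[3]='f': occ=1, LF[3]=C('f')+1=1+1=2
L[4]='$': occ=0, LF[4]=C('$')+0=0+0=0
L[5]='i': occ=0, LF[5]=C('i')+0=3+0=3
L[6]='m': occ=0, LF[6]=C('m')+0=4+0=4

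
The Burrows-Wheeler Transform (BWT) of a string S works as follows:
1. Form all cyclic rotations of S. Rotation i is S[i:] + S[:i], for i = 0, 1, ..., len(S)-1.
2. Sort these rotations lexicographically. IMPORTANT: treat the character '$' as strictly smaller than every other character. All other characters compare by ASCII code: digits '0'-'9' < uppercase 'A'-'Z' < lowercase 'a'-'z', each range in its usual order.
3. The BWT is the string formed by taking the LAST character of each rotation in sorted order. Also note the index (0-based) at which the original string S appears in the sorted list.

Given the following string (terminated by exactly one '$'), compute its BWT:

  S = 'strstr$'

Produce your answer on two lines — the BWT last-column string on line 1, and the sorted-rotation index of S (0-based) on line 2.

All 7 rotations (rotation i = S[i:]+S[:i]):
  rot[0] = strstr$
  rot[1] = trstr$s
  rot[2] = rstr$st
  rot[3] = str$str
  rot[4] = tr$strs
  rot[5] = r$strst
  rot[6] = $strstr
Sorted (with $ < everything):
  sorted[0] = $strstr  (last char: 'r')
  sorted[1] = r$strst  (last char: 't')
  sorted[2] = rstr$st  (last char: 't')
  sorted[3] = str$str  (last char: 'r')
  sorted[4] = strstr$  (last char: '$')
  sorted[5] = tr$strs  (last char: 's')
  sorted[6] = trstr$s  (last char: 's')
Last column: rttr$ss
Original string S is at sorted index 4

Answer: rttr$ss
4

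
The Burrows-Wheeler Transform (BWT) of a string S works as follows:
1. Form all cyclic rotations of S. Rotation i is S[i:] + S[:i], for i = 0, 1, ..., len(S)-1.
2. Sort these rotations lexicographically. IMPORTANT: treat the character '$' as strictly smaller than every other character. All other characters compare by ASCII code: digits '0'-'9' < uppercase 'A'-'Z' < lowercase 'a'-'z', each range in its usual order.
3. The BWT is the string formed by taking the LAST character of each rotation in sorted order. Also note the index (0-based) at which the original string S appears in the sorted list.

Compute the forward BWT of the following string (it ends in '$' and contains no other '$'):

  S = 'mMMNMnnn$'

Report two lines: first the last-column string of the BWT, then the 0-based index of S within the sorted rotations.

All 9 rotations (rotation i = S[i:]+S[:i]):
  rot[0] = mMMNMnnn$
  rot[1] = MMNMnnn$m
  rot[2] = MNMnnn$mM
  rot[3] = NMnnn$mMM
  rot[4] = Mnnn$mMMN
  rot[5] = nnn$mMMNM
  rot[6] = nn$mMMNMn
  rot[7] = n$mMMNMnn
  rot[8] = $mMMNMnnn
Sorted (with $ < everything):
  sorted[0] = $mMMNMnnn  (last char: 'n')
  sorted[1] = MMNMnnn$m  (last char: 'm')
  sorted[2] = MNMnnn$mM  (last char: 'M')
  sorted[3] = Mnnn$mMMN  (last char: 'N')
  sorted[4] = NMnnn$mMM  (last char: 'M')
  sorted[5] = mMMNMnnn$  (last char: '$')
  sorted[6] = n$mMMNMnn  (last char: 'n')
  sorted[7] = nn$mMMNMn  (last char: 'n')
  sorted[8] = nnn$mMMNM  (last char: 'M')
Last column: nmMNM$nnM
Original string S is at sorted index 5

Answer: nmMNM$nnM
5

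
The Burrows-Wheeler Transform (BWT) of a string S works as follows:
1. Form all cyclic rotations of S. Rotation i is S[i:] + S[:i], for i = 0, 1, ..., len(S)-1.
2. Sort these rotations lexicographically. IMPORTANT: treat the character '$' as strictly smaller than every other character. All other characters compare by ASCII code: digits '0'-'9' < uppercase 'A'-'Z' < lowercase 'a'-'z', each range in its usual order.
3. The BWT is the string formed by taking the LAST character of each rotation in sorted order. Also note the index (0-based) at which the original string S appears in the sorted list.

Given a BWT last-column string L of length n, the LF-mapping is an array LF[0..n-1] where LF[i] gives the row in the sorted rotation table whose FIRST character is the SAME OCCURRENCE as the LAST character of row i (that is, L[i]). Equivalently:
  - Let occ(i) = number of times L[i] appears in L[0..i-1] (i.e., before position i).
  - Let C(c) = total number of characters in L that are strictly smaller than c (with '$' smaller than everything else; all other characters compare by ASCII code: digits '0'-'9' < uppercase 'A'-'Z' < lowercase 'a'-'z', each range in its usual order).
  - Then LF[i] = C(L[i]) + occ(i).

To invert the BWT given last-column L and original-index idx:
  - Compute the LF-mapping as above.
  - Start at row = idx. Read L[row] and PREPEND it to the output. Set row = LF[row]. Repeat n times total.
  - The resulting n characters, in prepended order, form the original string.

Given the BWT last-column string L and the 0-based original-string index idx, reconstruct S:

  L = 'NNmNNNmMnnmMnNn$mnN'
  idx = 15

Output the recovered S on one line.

LF mapping: 3 4 10 5 6 7 11 1 14 15 12 2 16 8 17 0 13 18 9
Walk LF starting at row 15, prepending L[row]:
  step 1: row=15, L[15]='$', prepend. Next row=LF[15]=0
  step 2: row=0, L[0]='N', prepend. Next row=LF[0]=3
  step 3: row=3, L[3]='N', prepend. Next row=LF[3]=5
  step 4: row=5, L[5]='N', prepend. Next row=LF[5]=7
  step 5: row=7, L[7]='M', prepend. Next row=LF[7]=1
  step 6: row=1, L[1]='N', prepend. Next row=LF[1]=4
  step 7: row=4, L[4]='N', prepend. Next row=LF[4]=6
  step 8: row=6, L[6]='m', prepend. Next row=LF[6]=11
  step 9: row=11, L[11]='M', prepend. Next row=LF[11]=2
  step 10: row=2, L[2]='m', prepend. Next row=LF[2]=10
  step 11: row=10, L[10]='m', prepend. Next row=LF[10]=12
  step 12: row=12, L[12]='n', prepend. Next row=LF[12]=16
  step 13: row=16, L[16]='m', prepend. Next row=LF[16]=13
  step 14: row=13, L[13]='N', prepend. Next row=LF[13]=8
  step 15: row=8, L[8]='n', prepend. Next row=LF[8]=14
  step 16: row=14, L[14]='n', prepend. Next row=LF[14]=17
  step 17: row=17, L[17]='n', prepend. Next row=LF[17]=18
  step 18: row=18, L[18]='N', prepend. Next row=LF[18]=9
  step 19: row=9, L[9]='n', prepend. Next row=LF[9]=15
Reversed output: nNnnnNmnmmMmNNMNNN$

Answer: nNnnnNmnmmMmNNMNNN$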